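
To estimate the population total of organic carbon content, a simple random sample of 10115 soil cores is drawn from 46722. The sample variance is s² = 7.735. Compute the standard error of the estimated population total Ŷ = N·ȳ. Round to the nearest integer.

1144

Var(Ŷ) = N²·Var(ȳ) = N²·(1 − n/N)·s²/n.
f = 10115/46722 = 0.21649330; Var(ȳ) = 0.78350670·7.735/10115 = 5.9915218 × 10^-4.
Var(Ŷ) = 46722² · (5.9915218 × 10^-4) = 1.3079164 × 10^6.
SE(Ŷ) = √(1.3079164 × 10^6) = 1144.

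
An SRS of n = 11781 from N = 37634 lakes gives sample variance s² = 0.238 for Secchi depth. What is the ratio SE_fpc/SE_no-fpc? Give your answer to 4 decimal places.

0.8288

f = n/N = 11781/37634 = 0.31304140.
SE_no-fpc = √(s²/n) = 0.0044946657; SE_fpc = √((1−f)s²/n) = 0.0037253123.
Ratio = √(1−f) = 0.82882966.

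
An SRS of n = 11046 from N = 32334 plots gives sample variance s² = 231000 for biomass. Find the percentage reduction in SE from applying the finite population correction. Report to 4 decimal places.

18.8595

f = n/N = 11046/32334 = 0.34162182.
SE_no-fpc = √(s²/n) = 4.5730239; SE_fpc = √((1−f)s²/n) = 3.7105747.
Ratio = √(1−f) = 0.81140506. Reduction = 100·(1 − 0.81140506) = 18.8595%.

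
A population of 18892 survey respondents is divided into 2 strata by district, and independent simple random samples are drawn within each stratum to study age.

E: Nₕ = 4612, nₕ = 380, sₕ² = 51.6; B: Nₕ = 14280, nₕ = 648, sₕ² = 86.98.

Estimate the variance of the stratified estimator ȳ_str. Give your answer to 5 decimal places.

0.08064

Var(ȳ_str) = Σₕ Wₕ²(1 − fₕ)sₕ²/nₕ with Wₕ = Nₕ/N, N = 18892.
E: Wₕ = 0.24412450; term = 0.24412450²·(1 − 0.08239376)·51.6/380 = 0.0074258332.
B: Wₕ = 0.75587550; term = 0.75587550²·(1 − 0.04537815)·86.98/648 = 0.073210995.
Sum = 0.080636828.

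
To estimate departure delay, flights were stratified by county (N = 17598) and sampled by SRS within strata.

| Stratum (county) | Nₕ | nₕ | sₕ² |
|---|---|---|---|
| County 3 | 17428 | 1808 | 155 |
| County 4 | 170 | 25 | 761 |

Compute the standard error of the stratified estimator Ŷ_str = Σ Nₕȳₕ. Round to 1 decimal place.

4908.0

Var(Ŷ_str) = Σₕ Nₕ²(1 − fₕ)sₕ²/nₕ.
County 3: 17428²·(1 − 1808/17428)·155/1808 = 2.3337904 × 10^7.
County 4: 170²·(1 − 25/170)·761/25 = 750346.
Sum = 2.408825 × 10^7.
SE = √(2.408825 × 10^7) = 4908.0.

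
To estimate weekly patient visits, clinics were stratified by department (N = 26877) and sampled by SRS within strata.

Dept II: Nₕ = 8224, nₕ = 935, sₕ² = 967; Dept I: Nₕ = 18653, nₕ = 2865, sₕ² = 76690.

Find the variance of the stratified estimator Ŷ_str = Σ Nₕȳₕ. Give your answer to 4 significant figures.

Var(Ŷ_str) = Σₕ Nₕ²(1 − fₕ)sₕ²/nₕ.
Dept II: 8224²·(1 − 935/8224)·967/935 = 6.1996321 × 10^7.
Dept I: 18653²·(1 − 2865/18653)·76690/2865 = 7.8829708 × 10^9.
Sum = 7.9449671 × 10^9.

7.945 × 10^9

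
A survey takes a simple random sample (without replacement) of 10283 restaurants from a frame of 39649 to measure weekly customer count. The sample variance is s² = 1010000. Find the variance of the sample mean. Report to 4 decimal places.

Under SRS without replacement, Var(ȳ) = (1 − f)·s²/n with f = n/N = 10283/39649 = 0.25935080.
Var(ȳ) = (1 − 0.25935080)·1010000/10283 = 0.74064920·98.220364 = 72.746833.

72.7468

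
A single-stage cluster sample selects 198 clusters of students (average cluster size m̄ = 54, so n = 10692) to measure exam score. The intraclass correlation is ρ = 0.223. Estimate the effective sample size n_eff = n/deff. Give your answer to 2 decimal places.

deff = 1 + (54 − 1)·0.223 = 1 + 11.819 = 12.819.
n_eff = 10692 / 12.819 = 834.07.

834.07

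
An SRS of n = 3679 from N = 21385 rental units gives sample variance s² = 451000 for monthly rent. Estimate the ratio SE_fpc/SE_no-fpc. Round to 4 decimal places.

0.9099

f = n/N = 3679/21385 = 0.17203647.
SE_no-fpc = √(s²/n) = 11.071931; SE_fpc = √((1−f)s²/n) = 10.074627.
Ratio = √(1−f) = 0.90992501.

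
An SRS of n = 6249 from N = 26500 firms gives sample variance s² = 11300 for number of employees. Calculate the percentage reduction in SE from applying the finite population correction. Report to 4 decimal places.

12.5821

f = n/N = 6249/26500 = 0.23581132.
SE_no-fpc = √(s²/n) = 1.3447265; SE_fpc = √((1−f)s²/n) = 1.1755315.
Ratio = √(1−f) = 0.87417886. Reduction = 100·(1 − 0.87417886) = 12.5821%.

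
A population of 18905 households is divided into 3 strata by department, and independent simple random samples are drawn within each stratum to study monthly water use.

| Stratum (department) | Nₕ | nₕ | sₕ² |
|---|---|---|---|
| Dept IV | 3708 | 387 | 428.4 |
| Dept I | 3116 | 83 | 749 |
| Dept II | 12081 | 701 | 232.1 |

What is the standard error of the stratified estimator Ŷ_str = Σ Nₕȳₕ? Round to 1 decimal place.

12018.2

Var(Ŷ_str) = Σₕ Nₕ²(1 − fₕ)sₕ²/nₕ.
Dept IV: 3708²·(1 − 387/3708)·428.4/387 = 1.3631608 × 10^7.
Dept I: 3116²·(1 − 83/3116)·749/83 = 8.5285183 × 10^7.
Dept II: 12081²·(1 − 701/12081)·232.1/701 = 4.5520002 × 10^7.
Sum = 1.4443679 × 10^8.
SE = √(1.4443679 × 10^8) = 12018.2.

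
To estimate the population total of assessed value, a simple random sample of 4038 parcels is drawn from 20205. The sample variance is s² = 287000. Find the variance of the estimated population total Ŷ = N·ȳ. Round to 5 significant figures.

Var(Ŷ) = N²·Var(ȳ) = N²·(1 − n/N)·s²/n.
f = 4038/20205 = 0.19985152; Var(ȳ) = 0.80014848·287000/4038 = 56.870385.
Var(Ŷ) = 20205² · 56.870385 = 2.3216881 × 10^10.

2.3217 × 10^10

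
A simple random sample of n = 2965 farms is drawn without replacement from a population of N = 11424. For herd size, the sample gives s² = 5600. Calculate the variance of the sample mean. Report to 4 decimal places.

1.3985

Under SRS without replacement, Var(ȳ) = (1 − f)·s²/n with f = n/N = 2965/11424 = 0.25954132.
Var(ȳ) = (1 − 0.25954132)·5600/2965 = 0.74045868·1.8887015 = 1.3985054.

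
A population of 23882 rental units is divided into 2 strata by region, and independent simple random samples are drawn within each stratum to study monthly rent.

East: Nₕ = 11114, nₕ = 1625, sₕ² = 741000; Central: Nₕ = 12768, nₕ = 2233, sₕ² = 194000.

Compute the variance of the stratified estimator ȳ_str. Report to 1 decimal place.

Var(ȳ_str) = Σₕ Wₕ²(1 − fₕ)sₕ²/nₕ with Wₕ = Nₕ/N, N = 23882.
East: Wₕ = 0.46537141; term = 0.46537141²·(1 − 0.14621198)·741000/1625 = 84.316835.
Central: Wₕ = 0.53462859; term = 0.53462859²·(1 − 0.17489035)·194000/2233 = 20.48939.
Sum = 104.80623.

104.8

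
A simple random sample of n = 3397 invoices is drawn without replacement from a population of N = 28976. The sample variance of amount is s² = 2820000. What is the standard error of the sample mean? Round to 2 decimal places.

Under SRS without replacement, Var(ȳ) = (1 − f)·s²/n with f = n/N = 3397/28976 = 0.11723495.
Var(ȳ) = (1 − 0.11723495)·2820000/3397 = 0.88276505·830.14424 = 732.82232.
SE(ȳ) = √(732.82232) = 27.07.

27.07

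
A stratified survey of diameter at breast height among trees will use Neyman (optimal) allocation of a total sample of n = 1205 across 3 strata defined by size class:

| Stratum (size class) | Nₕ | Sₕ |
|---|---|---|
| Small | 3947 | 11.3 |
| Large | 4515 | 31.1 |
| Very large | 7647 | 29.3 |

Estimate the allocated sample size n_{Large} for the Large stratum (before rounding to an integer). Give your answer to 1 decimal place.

Neyman allocation: nₕ = n·NₕSₕ / Σⱼ NⱼSⱼ.
Σ NⱼSⱼ = 3947·11.3 + 4515·31.1 + 7647·29.3 = 409074.7.
n_{Large} = 1205·4515·31.1 / 409074.7 = 413.6.

413.6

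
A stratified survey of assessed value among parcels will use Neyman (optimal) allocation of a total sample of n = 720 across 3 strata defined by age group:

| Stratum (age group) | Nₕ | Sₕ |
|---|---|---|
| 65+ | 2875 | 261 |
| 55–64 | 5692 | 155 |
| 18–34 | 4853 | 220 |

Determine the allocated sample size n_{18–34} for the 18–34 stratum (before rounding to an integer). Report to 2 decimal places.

Neyman allocation: nₕ = n·NₕSₕ / Σⱼ NⱼSⱼ.
Σ NⱼSⱼ = 2875·261 + 5692·155 + 4853·220 = 2.700295 × 10^6.
n_{18–34} = 720·4853·220 / (2.700295 × 10^6) = 284.68.

284.68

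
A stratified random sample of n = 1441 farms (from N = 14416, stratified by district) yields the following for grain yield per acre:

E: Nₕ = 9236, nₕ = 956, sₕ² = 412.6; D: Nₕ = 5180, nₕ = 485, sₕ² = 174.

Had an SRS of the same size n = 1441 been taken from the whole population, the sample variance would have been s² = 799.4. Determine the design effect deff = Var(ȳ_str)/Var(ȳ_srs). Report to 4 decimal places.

0.4022

Var(ȳ_str) = Σ Wₕ²(1−fₕ)sₕ²/nₕ with Wₕ = Nₕ/14416:
  E: (9236/14416)²·(1−956/9236)·412.6/956 = 0.15881666
  D: (5180/14416)²·(1−485/5180)·174/485 = 0.041983952
  → Var(ȳ_str) = 0.20080061.
Var(ȳ_srs) = (1 − 1441/14416)·799.4/1441 = 0.49930137.
deff = 0.20080061 / 0.49930137 = 0.4022.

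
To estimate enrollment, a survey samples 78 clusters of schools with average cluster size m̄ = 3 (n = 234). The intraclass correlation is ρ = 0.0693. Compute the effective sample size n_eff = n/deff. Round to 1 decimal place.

205.5

deff = 1 + (3 − 1)·0.0693 = 1 + 0.1386 = 1.1386.
n_eff = 234 / 1.1386 = 205.5.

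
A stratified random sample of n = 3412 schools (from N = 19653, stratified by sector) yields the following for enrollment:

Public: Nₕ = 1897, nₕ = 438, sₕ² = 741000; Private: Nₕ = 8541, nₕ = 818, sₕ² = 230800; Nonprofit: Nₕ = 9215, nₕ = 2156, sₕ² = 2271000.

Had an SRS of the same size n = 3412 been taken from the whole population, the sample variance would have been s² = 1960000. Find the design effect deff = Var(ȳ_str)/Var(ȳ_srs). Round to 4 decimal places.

0.5007

Var(ȳ_str) = Σ Wₕ²(1−fₕ)sₕ²/nₕ with Wₕ = Nₕ/19653:
  Public: (1897/19653)²·(1−438/1897)·741000/438 = 12.122969
  Private: (8541/19653)²·(1−818/8541)·230800/818 = 48.185853
  Nonprofit: (9215/19653)²·(1−2156/9215)·2271000/2156 = 177.39819
  → Var(ȳ_str) = 237.70701.
Var(ȳ_srs) = (1 − 3412/19653)·1960000/3412 = 474.71282.
deff = 237.70701 / 474.71282 = 0.5007.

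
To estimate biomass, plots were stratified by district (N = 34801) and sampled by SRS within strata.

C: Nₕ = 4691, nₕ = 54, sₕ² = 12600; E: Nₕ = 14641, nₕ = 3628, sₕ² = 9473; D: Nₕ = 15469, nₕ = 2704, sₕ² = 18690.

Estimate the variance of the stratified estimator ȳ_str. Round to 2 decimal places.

Var(ȳ_str) = Σₕ Wₕ²(1 − fₕ)sₕ²/nₕ with Wₕ = Nₕ/N, N = 34801.
C: Wₕ = 0.13479498; term = 0.13479498²·(1 − 0.01151140)·12600/54 = 4.1907897.
E: Wₕ = 0.42070630; term = 0.42070630²·(1 − 0.24779728)·9473/3628 = 0.34762675.
D: Wₕ = 0.44449872; term = 0.44449872²·(1 − 0.17480122)·18690/2704 = 1.1269437.
Sum = 5.6653602.

5.67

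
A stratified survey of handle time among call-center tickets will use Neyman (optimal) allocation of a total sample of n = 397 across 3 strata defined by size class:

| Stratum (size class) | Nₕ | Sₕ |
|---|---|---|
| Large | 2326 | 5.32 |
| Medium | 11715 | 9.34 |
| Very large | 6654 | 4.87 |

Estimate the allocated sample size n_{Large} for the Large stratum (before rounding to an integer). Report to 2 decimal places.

Neyman allocation: nₕ = n·NₕSₕ / Σⱼ NⱼSⱼ.
Σ NⱼSⱼ = 2326·5.32 + 11715·9.34 + 6654·4.87 = 154197.4.
n_{Large} = 397·2326·5.32 / 154197.4 = 31.86.

31.86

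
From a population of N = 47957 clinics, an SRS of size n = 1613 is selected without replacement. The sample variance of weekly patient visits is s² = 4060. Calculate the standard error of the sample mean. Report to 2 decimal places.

1.56

Under SRS without replacement, Var(ȳ) = (1 − f)·s²/n with f = n/N = 1613/47957 = 0.03363430.
Var(ȳ) = (1 − 0.03363430)·4060/1613 = 0.96636570·2.517049 = 2.4323898.
SE(ȳ) = √(2.4323898) = 1.56.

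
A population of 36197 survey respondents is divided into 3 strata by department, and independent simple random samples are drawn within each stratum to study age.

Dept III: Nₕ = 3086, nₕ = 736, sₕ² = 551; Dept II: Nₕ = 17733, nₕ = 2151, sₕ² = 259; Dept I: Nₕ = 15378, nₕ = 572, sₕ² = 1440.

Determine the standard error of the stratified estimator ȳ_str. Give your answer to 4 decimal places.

0.6834

Var(ȳ_str) = Σₕ Wₕ²(1 − fₕ)sₕ²/nₕ with Wₕ = Nₕ/N, N = 36197.
Dept III: Wₕ = 0.08525568; term = 0.08525568²·(1 − 0.23849644)·551/736 = 0.0041437392.
Dept II: Wₕ = 0.48990248; term = 0.48990248²·(1 − 0.12129927)·259/2151 = 0.025393327.
Dept I: Wₕ = 0.42484184; term = 0.42484184²·(1 − 0.03719599)·1440/572 = 0.43748071.
Sum = 0.46701778.
SE = √(0.46701778) = 0.6834.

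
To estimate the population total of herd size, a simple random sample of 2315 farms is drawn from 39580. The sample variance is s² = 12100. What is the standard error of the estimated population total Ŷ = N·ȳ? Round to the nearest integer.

Var(Ŷ) = N²·Var(ȳ) = N²·(1 − n/N)·s²/n.
f = 2315/39580 = 0.05848914; Var(ȳ) = 0.94151086·12100/2315 = 4.9210719.
Var(Ŷ) = 39580² · 4.9210719 = 7.7092351 × 10^9.
SE(Ŷ) = √(7.7092351 × 10^9) = 87802.

87802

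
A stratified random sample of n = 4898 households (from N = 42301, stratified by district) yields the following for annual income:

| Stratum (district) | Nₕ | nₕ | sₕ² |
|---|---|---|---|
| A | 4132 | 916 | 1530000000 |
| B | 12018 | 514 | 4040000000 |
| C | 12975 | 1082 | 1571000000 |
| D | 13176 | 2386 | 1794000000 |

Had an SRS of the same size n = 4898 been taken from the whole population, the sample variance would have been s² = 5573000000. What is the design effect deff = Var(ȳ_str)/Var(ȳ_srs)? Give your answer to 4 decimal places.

Var(ȳ_str) = Σ Wₕ²(1−fₕ)sₕ²/nₕ with Wₕ = Nₕ/42301:
  A: (4132/42301)²·(1−916/4132)·1530000000/916 = 12404.265
  B: (12018/42301)²·(1−514/12018)·4040000000/514 = 607292.69
  C: (12975/42301)²·(1−1082/12975)·1571000000/1082 = 125212.14
  D: (13176/42301)²·(1−2386/13176)·1794000000/2386 = 59738.699
  → Var(ȳ_str) = 804647.79.
Var(ȳ_srs) = (1 − 4898/42301)·5573000000/4898 = 1.0060651 × 10^6.
deff = 804647.79 / (1.0060651 × 10^6) = 0.7998.

0.7998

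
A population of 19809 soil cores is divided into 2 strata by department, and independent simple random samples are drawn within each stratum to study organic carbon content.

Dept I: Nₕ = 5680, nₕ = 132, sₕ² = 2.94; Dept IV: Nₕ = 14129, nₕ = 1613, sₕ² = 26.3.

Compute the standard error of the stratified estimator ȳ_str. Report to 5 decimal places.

Var(ȳ_str) = Σₕ Wₕ²(1 − fₕ)sₕ²/nₕ with Wₕ = Nₕ/N, N = 19809.
Dept I: Wₕ = 0.28673835; term = 0.28673835²·(1 − 0.02323944)·2.94/132 = 0.0017886818.
Dept IV: Wₕ = 0.71326165; term = 0.71326165²·(1 − 0.11416236)·26.3/1613 = 0.0073480695.
Sum = 0.0091367513.
SE = √(0.0091367513) = 0.09559.

0.09559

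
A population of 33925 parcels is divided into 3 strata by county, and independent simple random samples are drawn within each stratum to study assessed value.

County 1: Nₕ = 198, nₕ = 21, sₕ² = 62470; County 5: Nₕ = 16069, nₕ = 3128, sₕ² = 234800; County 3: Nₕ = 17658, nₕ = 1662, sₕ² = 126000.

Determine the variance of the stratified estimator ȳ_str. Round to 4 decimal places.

Var(ȳ_str) = Σₕ Wₕ²(1 − fₕ)sₕ²/nₕ with Wₕ = Nₕ/N, N = 33925.
County 1: Wₕ = 0.00583640; term = 0.00583640²·(1 − 0.10606061)·62470/21 = 0.090583888.
County 5: Wₕ = 0.47366249; term = 0.47366249²·(1 − 0.19466053)·234800/3128 = 13.562768.
County 3: Wₕ = 0.52050111; term = 0.52050111²·(1 − 0.09412164)·126000/1662 = 18.605987.
Sum = 32.259339.

32.2593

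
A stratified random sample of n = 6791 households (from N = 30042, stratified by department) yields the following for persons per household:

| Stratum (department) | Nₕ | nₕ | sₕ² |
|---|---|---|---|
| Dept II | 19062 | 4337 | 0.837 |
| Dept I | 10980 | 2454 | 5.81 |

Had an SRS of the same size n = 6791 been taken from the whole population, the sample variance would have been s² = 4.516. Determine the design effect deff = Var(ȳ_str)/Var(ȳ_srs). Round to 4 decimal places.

0.5938

Var(ȳ_str) = Σ Wₕ²(1−fₕ)sₕ²/nₕ with Wₕ = Nₕ/30042:
  Dept II: (19062/30042)²·(1−4337/19062)·0.837/4337 = 6.0020847 × 10^-5
  Dept I: (10980/30042)²·(1−2454/10980)·5.81/2454 = 2.4557919 × 10^-4
  → Var(ȳ_str) = 3.0560004 × 10^-4.
Var(ȳ_srs) = (1 − 6791/30042)·4.516/6791 = 5.1467491 × 10^-4.
deff = (3.0560004 × 10^-4) / (5.1467491 × 10^-4) = 0.5938.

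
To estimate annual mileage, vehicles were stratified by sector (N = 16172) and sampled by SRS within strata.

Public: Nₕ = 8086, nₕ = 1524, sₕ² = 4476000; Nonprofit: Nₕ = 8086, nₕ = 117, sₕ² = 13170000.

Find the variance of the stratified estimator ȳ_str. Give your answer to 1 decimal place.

28329.7

Var(ȳ_str) = Σₕ Wₕ²(1 − fₕ)sₕ²/nₕ with Wₕ = Nₕ/N, N = 16172.
Public: Wₕ = 0.50000000; term = 0.50000000²·(1 − 0.18847391)·4476000/1524 = 595.86463.
Nonprofit: Wₕ = 0.50000000; term = 0.50000000²·(1 − 0.01446945)·13170000/117 = 27733.84.
Sum = 28329.705.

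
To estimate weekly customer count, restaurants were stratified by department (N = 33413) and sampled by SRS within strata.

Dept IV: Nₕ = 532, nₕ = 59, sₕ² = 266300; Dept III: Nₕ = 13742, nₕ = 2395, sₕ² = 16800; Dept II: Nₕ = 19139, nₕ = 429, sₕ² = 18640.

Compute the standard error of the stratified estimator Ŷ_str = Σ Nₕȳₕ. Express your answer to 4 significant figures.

Var(Ŷ_str) = Σₕ Nₕ²(1 − fₕ)sₕ²/nₕ.
Dept IV: 532²·(1 − 59/532)·266300/59 = 1.135774 × 10^9.
Dept III: 13742²·(1 − 2395/13742)·16800/2395 = 1.0937921 × 10^9.
Dept II: 19139²·(1 − 429/19139)·18640/429 = 1.5558999 × 10^10.
Sum = 1.7788565 × 10^10.
SE = √(1.7788565 × 10^10) = 133400.

133400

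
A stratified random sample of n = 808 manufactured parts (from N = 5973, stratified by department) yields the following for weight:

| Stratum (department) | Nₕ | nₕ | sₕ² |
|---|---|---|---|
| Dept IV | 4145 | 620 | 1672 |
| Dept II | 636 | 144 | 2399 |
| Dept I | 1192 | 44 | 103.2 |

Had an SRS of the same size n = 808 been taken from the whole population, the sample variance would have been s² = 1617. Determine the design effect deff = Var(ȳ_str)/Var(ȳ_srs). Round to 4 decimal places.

0.7746

Var(ȳ_str) = Σ Wₕ²(1−fₕ)sₕ²/nₕ with Wₕ = Nₕ/5973:
  Dept IV: (4145/5973)²·(1−620/4145)·1672/620 = 1.1044428
  Dept II: (636/5973)²·(1−144/636)·2399/144 = 0.14611841
  Dept I: (1192/5973)²·(1−44/1192)·103.2/44 = 0.089962214
  → Var(ȳ_str) = 1.3405234.
Var(ȳ_srs) = (1 − 808/5973)·1617/808 = 1.7305194.
deff = 1.3405234 / 1.7305194 = 0.7746.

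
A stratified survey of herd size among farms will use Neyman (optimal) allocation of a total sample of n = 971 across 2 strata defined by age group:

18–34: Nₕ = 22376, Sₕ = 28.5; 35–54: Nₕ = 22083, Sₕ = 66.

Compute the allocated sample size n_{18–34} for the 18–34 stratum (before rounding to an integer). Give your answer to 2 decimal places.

295.54

Neyman allocation: nₕ = n·NₕSₕ / Σⱼ NⱼSⱼ.
Σ NⱼSⱼ = 22376·28.5 + 22083·66 = 2.095194 × 10^6.
n_{18–34} = 971·22376·28.5 / (2.095194 × 10^6) = 295.54.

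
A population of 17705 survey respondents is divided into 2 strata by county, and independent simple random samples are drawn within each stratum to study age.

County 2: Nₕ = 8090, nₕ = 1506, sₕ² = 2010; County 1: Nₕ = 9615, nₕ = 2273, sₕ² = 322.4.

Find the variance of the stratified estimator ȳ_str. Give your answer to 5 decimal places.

Var(ȳ_str) = Σₕ Wₕ²(1 − fₕ)sₕ²/nₕ with Wₕ = Nₕ/N, N = 17705.
County 2: Wₕ = 0.45693307; term = 0.45693307²·(1 − 0.18615575)·2010/1506 = 0.22678669.
County 1: Wₕ = 0.54306693; term = 0.54306693²·(1 − 0.23640146)·322.4/2273 = 0.03194239.
Sum = 0.25872908.

0.25873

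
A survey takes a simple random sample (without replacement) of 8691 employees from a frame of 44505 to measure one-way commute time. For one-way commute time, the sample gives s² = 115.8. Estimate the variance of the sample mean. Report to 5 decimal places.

0.01072

Under SRS without replacement, Var(ȳ) = (1 − f)·s²/n with f = n/N = 8691/44505 = 0.19528143.
Var(ȳ) = (1 − 0.19528143)·115.8/8691 = 0.80471857·0.013324128 = 0.010722174.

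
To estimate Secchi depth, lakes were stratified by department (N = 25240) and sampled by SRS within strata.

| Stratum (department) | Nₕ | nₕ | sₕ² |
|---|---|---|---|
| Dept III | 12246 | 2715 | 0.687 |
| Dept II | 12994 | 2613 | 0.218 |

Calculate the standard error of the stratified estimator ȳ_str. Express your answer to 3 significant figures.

Var(ȳ_str) = Σₕ Wₕ²(1 − fₕ)sₕ²/nₕ with Wₕ = Nₕ/N, N = 25240.
Dept III: Wₕ = 0.48518225; term = 0.48518225²·(1 − 0.22170505)·0.687/2715 = 4.6359733 × 10^-5.
Dept II: Wₕ = 0.51481775; term = 0.51481775²·(1 − 0.20109281)·0.218/2613 = 1.7665276 × 10^-5.
Sum = 6.4025009 × 10^-5.
SE = √(6.4025009 × 10^-5) = 0.00800.

0.00800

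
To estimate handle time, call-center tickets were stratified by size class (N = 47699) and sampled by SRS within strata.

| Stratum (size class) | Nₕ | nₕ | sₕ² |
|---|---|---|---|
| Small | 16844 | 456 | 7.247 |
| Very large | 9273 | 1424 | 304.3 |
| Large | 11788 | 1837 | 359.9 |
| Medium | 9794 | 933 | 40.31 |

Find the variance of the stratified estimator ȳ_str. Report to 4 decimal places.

0.0205

Var(ȳ_str) = Σₕ Wₕ²(1 − fₕ)sₕ²/nₕ with Wₕ = Nₕ/N, N = 47699.
Small: Wₕ = 0.35313109; term = 0.35313109²·(1 − 0.02707195)·7.247/456 = 0.0019281733.
Very large: Wₕ = 0.19440659; term = 0.19440659²·(1 − 0.15356411)·304.3/1424 = 0.0068360936.
Large: Wₕ = 0.24713306; term = 0.24713306²·(1 − 0.15583644)·359.9/1837 = 0.010100921.
Medium: Wₕ = 0.20532925; term = 0.20532925²·(1 − 0.09526241)·40.31/933 = 0.0016479933.
Sum = 0.020513181.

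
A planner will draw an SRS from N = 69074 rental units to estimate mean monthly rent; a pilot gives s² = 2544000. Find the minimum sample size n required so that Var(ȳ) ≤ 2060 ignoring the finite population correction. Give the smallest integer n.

1235

Without fpc, n₀ = s²/D = 2544000/2060 = 1234.9515.
Rounding up, n = 1235.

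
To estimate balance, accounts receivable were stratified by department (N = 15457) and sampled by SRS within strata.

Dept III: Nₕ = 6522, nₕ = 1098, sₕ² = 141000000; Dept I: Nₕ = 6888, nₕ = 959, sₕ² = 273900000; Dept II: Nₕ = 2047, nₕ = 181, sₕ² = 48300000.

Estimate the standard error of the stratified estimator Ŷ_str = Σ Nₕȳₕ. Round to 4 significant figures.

Var(Ŷ_str) = Σₕ Nₕ²(1 − fₕ)sₕ²/nₕ.
Dept III: 6522²·(1 − 1098/6522)·141000000/1098 = 4.5427334 × 10^12.
Dept I: 6888²·(1 − 959/6888)·273900000/959 = 1.1664014 × 10^13.
Dept II: 2047²·(1 − 181/2047)·48300000/181 = 1.0192906 × 10^12.
Sum = 1.7226038 × 10^13.
SE = √(1.7226038 × 10^13) = 4.150 × 10^6.

4.150 × 10^6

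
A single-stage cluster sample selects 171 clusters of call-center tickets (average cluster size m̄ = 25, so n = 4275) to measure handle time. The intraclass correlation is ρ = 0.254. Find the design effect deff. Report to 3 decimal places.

deff = 1 + (25 − 1)·0.254 = 1 + 6.096 = 7.096.

7.096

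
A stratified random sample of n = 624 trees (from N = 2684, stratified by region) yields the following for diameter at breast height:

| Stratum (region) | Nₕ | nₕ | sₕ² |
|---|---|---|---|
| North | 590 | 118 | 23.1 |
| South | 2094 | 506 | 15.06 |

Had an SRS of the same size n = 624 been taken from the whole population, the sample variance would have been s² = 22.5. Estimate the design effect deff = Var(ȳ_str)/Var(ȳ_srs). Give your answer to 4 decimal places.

Var(ȳ_str) = Σ Wₕ²(1−fₕ)sₕ²/nₕ with Wₕ = Nₕ/2684:
  North: (590/2684)²·(1−118/590)·23.1/118 = 0.0075676138
  South: (2094/2684)²·(1−506/2094)·15.06/506 = 0.013738414
  → Var(ȳ_str) = 0.021306028.
Var(ȳ_srs) = (1 − 624/2684)·22.5/624 = 0.027674682.
deff = 0.021306028 / 0.027674682 = 0.7699.

0.7699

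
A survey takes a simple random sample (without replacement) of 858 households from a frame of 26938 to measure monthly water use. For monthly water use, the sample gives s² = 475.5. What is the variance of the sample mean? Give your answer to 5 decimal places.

Under SRS without replacement, Var(ȳ) = (1 − f)·s²/n with f = n/N = 858/26938 = 0.03185092.
Var(ȳ) = (1 − 0.03185092)·475.5/858 = 0.96814908·0.5541958 = 0.53654416.

0.53654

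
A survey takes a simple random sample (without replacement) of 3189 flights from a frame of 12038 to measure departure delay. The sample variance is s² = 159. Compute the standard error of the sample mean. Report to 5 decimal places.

Under SRS without replacement, Var(ȳ) = (1 − f)·s²/n with f = n/N = 3189/12038 = 0.26491111.
Var(ȳ) = (1 − 0.26491111)·159/3189 = 0.73508889·0.04985889 = 0.036650716.
SE(ȳ) = √(0.036650716) = 0.19144.

0.19144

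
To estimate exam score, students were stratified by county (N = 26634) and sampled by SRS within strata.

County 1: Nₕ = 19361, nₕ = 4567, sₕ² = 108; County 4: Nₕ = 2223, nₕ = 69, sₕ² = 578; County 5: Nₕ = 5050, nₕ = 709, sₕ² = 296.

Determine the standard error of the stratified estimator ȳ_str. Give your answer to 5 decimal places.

0.28106

Var(ȳ_str) = Σₕ Wₕ²(1 − fₕ)sₕ²/nₕ with Wₕ = Nₕ/N, N = 26634.
County 1: Wₕ = 0.72692799; term = 0.72692799²·(1 − 0.23588658)·108/4567 = 0.0095484604.
County 4: Wₕ = 0.08346474; term = 0.08346474²·(1 − 0.03103914)·578/69 = 0.056544598.
County 5: Wₕ = 0.18960727; term = 0.18960727²·(1 − 0.14039604)·296/709 = 0.012901905.
Sum = 0.078994963.
SE = √(0.078994963) = 0.28106.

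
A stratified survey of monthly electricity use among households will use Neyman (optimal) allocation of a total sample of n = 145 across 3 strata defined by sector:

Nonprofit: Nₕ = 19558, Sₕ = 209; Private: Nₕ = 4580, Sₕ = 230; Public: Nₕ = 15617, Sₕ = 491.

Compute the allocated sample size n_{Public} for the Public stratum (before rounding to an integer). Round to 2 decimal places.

Neyman allocation: nₕ = n·NₕSₕ / Σⱼ NⱼSⱼ.
Σ NⱼSⱼ = 19558·209 + 4580·230 + 15617·491 = 1.2808969 × 10^7.
n_{Public} = 145·15617·491 / (1.2808969 × 10^7) = 86.80.

86.80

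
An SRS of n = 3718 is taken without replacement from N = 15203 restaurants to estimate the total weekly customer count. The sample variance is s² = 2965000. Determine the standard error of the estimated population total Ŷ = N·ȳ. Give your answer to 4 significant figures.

373200

Var(Ŷ) = N²·Var(ȳ) = N²·(1 − n/N)·s²/n.
f = 3718/15203 = 0.24455700; Var(ȳ) = 0.75544300·2965000/3718 = 602.44446.
Var(Ŷ) = 15203² · 602.44446 = 1.3924372 × 10^11.
SE(Ŷ) = √(1.3924372 × 10^11) = 373200.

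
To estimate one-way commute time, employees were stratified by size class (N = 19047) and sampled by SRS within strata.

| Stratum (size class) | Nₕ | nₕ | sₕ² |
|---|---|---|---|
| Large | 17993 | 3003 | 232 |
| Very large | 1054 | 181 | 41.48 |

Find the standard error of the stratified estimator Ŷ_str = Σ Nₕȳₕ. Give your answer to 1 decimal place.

Var(Ŷ_str) = Σₕ Nₕ²(1 − fₕ)sₕ²/nₕ.
Large: 17993²·(1 − 3003/17993)·232/3003 = 2.0837128 × 10^7.
Very large: 1054²·(1 − 181/1054)·41.48/181 = 210870.11.
Sum = 2.1047998 × 10^7.
SE = √(2.1047998 × 10^7) = 4587.8.

4587.8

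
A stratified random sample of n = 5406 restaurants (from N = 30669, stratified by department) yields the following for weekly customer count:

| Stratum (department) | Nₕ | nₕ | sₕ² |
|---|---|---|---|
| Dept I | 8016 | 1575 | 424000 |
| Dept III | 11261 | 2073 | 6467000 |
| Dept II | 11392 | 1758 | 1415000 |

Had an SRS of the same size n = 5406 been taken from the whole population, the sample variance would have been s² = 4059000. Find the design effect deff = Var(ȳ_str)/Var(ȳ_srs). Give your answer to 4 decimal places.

Var(ȳ_str) = Σ Wₕ²(1−fₕ)sₕ²/nₕ with Wₕ = Nₕ/30669:
  Dept I: (8016/30669)²·(1−1575/8016)·424000/1575 = 14.777368
  Dept III: (11261/30669)²·(1−2073/11261)·6467000/2073 = 343.16444
  Dept II: (11392/30669)²·(1−1758/11392)·1415000/1758 = 93.917161
  → Var(ȳ_str) = 451.85897.
Var(ȳ_srs) = (1 − 5406/30669)·4059000/5406 = 618.48378.
deff = 451.85897 / 618.48378 = 0.7306.

0.7306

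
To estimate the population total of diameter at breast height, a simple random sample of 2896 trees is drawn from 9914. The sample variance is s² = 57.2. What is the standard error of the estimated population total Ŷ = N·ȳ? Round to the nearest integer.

Var(Ŷ) = N²·Var(ȳ) = N²·(1 − n/N)·s²/n.
f = 2896/9914 = 0.29211216; Var(ȳ) = 0.70788784·57.2/2896 = 0.013981762.
Var(Ŷ) = 9914² · 0.013981762 = 1.374231 × 10^6.
SE(Ŷ) = √(1.374231 × 10^6) = 1172.

1172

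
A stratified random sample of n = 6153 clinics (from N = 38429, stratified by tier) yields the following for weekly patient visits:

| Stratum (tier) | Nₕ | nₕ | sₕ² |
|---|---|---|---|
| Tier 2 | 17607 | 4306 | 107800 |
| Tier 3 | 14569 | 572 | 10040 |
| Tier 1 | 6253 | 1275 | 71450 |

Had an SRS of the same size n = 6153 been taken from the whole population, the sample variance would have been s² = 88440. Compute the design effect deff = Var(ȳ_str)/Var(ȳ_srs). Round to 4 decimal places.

Var(ȳ_str) = Σ Wₕ²(1−fₕ)sₕ²/nₕ with Wₕ = Nₕ/38429:
  Tier 2: (17607/38429)²·(1−4306/17607)·107800/4306 = 3.9700523
  Tier 3: (14569/38429)²·(1−572/14569)·10040/572 = 2.4237299
  Tier 1: (6253/38429)²·(1−1275/6253)·71450/1275 = 1.181183
  → Var(ȳ_str) = 7.5749652.
Var(ȳ_srs) = (1 − 6153/38429)·88440/6153 = 12.072089.
deff = 7.5749652 / 12.072089 = 0.6275.

0.6275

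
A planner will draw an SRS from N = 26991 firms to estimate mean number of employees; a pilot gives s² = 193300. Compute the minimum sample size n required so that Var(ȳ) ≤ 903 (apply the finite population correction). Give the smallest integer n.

213

Without fpc, n₀ = s²/D = 193300/903 = 214.0642.
With fpc, (1 − n/N)·s²/n ≤ D requires n ≥ n₀/(1 + n₀/N) = 214.0642/(1 + 214.0642/26991) = 212.3798.
Rounding up, n = 213.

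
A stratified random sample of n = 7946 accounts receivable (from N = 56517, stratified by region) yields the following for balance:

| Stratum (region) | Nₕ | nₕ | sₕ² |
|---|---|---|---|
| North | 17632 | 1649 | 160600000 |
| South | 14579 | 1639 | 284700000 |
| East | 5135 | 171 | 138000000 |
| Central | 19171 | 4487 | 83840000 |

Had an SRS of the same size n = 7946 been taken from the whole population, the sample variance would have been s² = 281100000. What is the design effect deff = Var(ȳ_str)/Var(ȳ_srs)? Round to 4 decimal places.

Var(ȳ_str) = Σ Wₕ²(1−fₕ)sₕ²/nₕ with Wₕ = Nₕ/56517:
  North: (17632/56517)²·(1−1649/17632)·160600000/1649 = 8592.6389
  South: (14579/56517)²·(1−1639/14579)·284700000/1639 = 10259.172
  East: (5135/56517)²·(1−171/5135)·138000000/171 = 6440.165
  Central: (19171/56517)²·(1−4487/19171)·83840000/4487 = 1646.7442
  → Var(ȳ_str) = 26938.72.
Var(ȳ_srs) = (1 − 7946/56517)·281100000/7946 = 30402.565.
deff = 26938.72 / 30402.565 = 0.8861.

0.8861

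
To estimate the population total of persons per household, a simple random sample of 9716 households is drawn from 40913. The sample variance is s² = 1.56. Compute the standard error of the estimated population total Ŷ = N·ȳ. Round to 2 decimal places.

452.69

Var(Ŷ) = N²·Var(ȳ) = N²·(1 − n/N)·s²/n.
f = 9716/40913 = 0.23747953; Var(ȳ) = 0.76252047·1.56/9716 = 1.2243021 × 10^-4.
Var(Ŷ) = 40913² · (1.2243021 × 10^-4) = 204932.69.
SE(Ŷ) = √(204932.69) = 452.69.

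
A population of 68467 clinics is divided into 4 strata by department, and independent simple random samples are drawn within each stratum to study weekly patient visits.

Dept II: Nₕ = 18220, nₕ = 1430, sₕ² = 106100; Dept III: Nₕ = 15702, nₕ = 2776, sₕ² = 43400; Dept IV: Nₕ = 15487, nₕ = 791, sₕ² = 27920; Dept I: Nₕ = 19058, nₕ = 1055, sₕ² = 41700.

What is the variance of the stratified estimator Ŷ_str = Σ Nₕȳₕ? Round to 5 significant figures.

Var(Ŷ_str) = Σₕ Nₕ²(1 − fₕ)sₕ²/nₕ.
Dept II: 18220²·(1 − 1430/18220)·106100/1430 = 2.269752 × 10^10.
Dept III: 15702²·(1 − 2776/15702)·43400/2776 = 3.1731412 × 10^9.
Dept IV: 15487²·(1 − 791/15487)·27920/791 = 8.0335106 × 10^9.
Dept I: 19058²·(1 − 1055/19058)·41700/1055 = 1.356144 × 10^10.
Sum = 4.7465612 × 10^10.

4.7466 × 10^10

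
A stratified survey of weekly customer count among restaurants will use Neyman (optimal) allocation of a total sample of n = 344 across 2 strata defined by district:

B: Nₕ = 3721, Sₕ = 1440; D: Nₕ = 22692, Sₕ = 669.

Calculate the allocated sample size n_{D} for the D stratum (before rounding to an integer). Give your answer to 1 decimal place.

Neyman allocation: nₕ = n·NₕSₕ / Σⱼ NⱼSⱼ.
Σ NⱼSⱼ = 3721·1440 + 22692·669 = 2.0539188 × 10^7.
n_{D} = 344·22692·669 / (2.0539188 × 10^7) = 254.3.

254.3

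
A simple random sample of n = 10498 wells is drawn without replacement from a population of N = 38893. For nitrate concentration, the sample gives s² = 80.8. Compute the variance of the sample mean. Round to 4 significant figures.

0.005619

Under SRS without replacement, Var(ȳ) = (1 − f)·s²/n with f = n/N = 10498/38893 = 0.26992004.
Var(ȳ) = (1 − 0.26992004)·80.8/10498 = 0.73007996·0.0076967041 = 0.0056192095.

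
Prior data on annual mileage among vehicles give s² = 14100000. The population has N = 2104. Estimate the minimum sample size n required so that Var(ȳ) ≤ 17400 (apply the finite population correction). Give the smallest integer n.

586

Without fpc, n₀ = s²/D = 14100000/17400 = 810.3448.
With fpc, (1 − n/N)·s²/n ≤ D requires n ≥ n₀/(1 + n₀/N) = 810.3448/(1 + 810.3448/2104) = 585.0253.
Rounding up, n = 586.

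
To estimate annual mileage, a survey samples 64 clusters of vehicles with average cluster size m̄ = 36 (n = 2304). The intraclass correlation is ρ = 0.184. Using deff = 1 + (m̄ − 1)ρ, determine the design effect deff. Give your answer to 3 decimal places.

7.440

deff = 1 + (36 − 1)·0.184 = 1 + 6.44 = 7.44.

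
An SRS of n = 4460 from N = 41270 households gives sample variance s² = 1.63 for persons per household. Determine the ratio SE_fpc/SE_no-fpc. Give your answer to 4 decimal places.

0.9444

f = n/N = 4460/41270 = 0.10806882.
SE_no-fpc = √(s²/n) = 0.019117292; SE_fpc = √((1−f)s²/n) = 0.018054774.
Ratio = √(1−f) = 0.94442108.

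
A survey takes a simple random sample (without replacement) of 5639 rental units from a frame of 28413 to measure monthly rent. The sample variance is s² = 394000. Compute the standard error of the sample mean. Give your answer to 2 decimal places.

Under SRS without replacement, Var(ȳ) = (1 − f)·s²/n with f = n/N = 5639/28413 = 0.19846549.
Var(ȳ) = (1 − 0.19846549)·394000/5639 = 0.80153451·69.870544 = 56.003653.
SE(ȳ) = √(56.003653) = 7.48.

7.48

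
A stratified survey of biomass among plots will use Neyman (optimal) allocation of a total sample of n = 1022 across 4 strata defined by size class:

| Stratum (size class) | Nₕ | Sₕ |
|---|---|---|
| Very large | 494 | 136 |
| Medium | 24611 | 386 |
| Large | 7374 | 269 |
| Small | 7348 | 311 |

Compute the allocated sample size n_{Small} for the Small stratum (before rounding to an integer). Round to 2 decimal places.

168.80

Neyman allocation: nₕ = n·NₕSₕ / Σⱼ NⱼSⱼ.
Σ NⱼSⱼ = 494·136 + 24611·386 + 7374·269 + 7348·311 = 1.3835864 × 10^7.
n_{Small} = 1022·7348·311 / (1.3835864 × 10^7) = 168.80.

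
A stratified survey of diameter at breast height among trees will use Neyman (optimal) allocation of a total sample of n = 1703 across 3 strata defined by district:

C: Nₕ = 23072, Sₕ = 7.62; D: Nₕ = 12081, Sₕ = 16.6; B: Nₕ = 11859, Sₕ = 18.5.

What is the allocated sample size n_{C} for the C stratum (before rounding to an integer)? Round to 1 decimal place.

Neyman allocation: nₕ = n·NₕSₕ / Σⱼ NⱼSⱼ.
Σ NⱼSⱼ = 23072·7.62 + 12081·16.6 + 11859·18.5 = 595744.74.
n_{C} = 1703·23072·7.62 / 595744.74 = 502.6.

502.6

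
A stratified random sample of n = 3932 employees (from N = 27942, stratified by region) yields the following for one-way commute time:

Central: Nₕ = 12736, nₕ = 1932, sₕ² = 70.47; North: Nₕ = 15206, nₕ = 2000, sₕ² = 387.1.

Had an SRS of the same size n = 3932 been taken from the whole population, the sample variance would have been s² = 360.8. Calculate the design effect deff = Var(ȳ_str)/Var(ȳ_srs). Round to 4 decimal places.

Var(ȳ_str) = Σ Wₕ²(1−fₕ)sₕ²/nₕ with Wₕ = Nₕ/27942:
  Central: (12736/27942)²·(1−1932/12736)·70.47/1932 = 0.0064283542
  North: (15206/27942)²·(1−2000/15206)·387.1/2000 = 0.049781099
  → Var(ȳ_str) = 0.056209453.
Var(ȳ_srs) = (1 − 3932/27942)·360.8/3932 = 0.078847457.
deff = 0.056209453 / 0.078847457 = 0.7129.

0.7129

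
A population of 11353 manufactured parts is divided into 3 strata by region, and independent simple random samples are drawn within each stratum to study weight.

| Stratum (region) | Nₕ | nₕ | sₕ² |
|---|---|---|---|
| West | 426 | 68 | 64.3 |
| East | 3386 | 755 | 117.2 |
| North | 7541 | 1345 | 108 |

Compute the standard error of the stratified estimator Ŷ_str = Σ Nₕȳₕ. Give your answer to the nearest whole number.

2298

Var(Ŷ_str) = Σₕ Nₕ²(1 − fₕ)sₕ²/nₕ.
West: 426²·(1 − 68/426)·64.3/68 = 144209.77.
East: 3386²·(1 − 755/3386)·117.2/755 = 1.3828926 × 10^6.
North: 7541²·(1 − 1345/7541)·108/1345 = 3.7518185 × 10^6.
Sum = 5.2789209 × 10^6.
SE = √(5.2789209 × 10^6) = 2298.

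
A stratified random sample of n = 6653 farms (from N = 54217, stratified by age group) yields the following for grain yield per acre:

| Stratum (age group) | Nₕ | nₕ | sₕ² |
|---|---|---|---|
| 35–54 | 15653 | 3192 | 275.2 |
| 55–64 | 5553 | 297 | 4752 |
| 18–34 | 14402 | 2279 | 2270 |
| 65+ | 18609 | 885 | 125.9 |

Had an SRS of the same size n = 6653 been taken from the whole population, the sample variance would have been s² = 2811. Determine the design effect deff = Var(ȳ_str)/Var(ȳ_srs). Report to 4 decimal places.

Var(ȳ_str) = Σ Wₕ²(1−fₕ)sₕ²/nₕ with Wₕ = Nₕ/54217:
  35–54: (15653/54217)²·(1−3192/15653)·275.2/3192 = 0.0057209093
  55–64: (5553/54217)²·(1−297/5553)·4752/297 = 0.1588664
  18–34: (14402/54217)²·(1−2279/14402)·2270/2279 = 0.059162086
  65+: (18609/54217)²·(1−885/18609)·125.9/885 = 0.015962329
  → Var(ȳ_str) = 0.23971172.
Var(ȳ_srs) = (1 − 6653/54217)·2811/6653 = 0.37066895.
deff = 0.23971172 / 0.37066895 = 0.6467.

0.6467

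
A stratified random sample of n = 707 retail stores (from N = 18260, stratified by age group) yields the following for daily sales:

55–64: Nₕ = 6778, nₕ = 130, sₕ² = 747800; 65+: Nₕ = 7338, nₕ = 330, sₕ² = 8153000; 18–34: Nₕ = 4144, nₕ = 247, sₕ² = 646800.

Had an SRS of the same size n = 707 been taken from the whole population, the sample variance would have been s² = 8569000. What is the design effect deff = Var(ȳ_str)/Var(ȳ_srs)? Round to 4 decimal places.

Var(ȳ_str) = Σ Wₕ²(1−fₕ)sₕ²/nₕ with Wₕ = Nₕ/18260:
  55–64: (6778/18260)²·(1−130/6778)·747800/130 = 777.3796
  65+: (7338/18260)²·(1−330/7338)·8153000/330 = 3810.428
  18–34: (4144/18260)²·(1−247/4144)·646800/247 = 126.8299
  → Var(ȳ_str) = 4714.6375.
Var(ȳ_srs) = (1 − 707/18260)·8569000/707 = 11650.949.
deff = 4714.6375 / 11650.949 = 0.4047.

0.4047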